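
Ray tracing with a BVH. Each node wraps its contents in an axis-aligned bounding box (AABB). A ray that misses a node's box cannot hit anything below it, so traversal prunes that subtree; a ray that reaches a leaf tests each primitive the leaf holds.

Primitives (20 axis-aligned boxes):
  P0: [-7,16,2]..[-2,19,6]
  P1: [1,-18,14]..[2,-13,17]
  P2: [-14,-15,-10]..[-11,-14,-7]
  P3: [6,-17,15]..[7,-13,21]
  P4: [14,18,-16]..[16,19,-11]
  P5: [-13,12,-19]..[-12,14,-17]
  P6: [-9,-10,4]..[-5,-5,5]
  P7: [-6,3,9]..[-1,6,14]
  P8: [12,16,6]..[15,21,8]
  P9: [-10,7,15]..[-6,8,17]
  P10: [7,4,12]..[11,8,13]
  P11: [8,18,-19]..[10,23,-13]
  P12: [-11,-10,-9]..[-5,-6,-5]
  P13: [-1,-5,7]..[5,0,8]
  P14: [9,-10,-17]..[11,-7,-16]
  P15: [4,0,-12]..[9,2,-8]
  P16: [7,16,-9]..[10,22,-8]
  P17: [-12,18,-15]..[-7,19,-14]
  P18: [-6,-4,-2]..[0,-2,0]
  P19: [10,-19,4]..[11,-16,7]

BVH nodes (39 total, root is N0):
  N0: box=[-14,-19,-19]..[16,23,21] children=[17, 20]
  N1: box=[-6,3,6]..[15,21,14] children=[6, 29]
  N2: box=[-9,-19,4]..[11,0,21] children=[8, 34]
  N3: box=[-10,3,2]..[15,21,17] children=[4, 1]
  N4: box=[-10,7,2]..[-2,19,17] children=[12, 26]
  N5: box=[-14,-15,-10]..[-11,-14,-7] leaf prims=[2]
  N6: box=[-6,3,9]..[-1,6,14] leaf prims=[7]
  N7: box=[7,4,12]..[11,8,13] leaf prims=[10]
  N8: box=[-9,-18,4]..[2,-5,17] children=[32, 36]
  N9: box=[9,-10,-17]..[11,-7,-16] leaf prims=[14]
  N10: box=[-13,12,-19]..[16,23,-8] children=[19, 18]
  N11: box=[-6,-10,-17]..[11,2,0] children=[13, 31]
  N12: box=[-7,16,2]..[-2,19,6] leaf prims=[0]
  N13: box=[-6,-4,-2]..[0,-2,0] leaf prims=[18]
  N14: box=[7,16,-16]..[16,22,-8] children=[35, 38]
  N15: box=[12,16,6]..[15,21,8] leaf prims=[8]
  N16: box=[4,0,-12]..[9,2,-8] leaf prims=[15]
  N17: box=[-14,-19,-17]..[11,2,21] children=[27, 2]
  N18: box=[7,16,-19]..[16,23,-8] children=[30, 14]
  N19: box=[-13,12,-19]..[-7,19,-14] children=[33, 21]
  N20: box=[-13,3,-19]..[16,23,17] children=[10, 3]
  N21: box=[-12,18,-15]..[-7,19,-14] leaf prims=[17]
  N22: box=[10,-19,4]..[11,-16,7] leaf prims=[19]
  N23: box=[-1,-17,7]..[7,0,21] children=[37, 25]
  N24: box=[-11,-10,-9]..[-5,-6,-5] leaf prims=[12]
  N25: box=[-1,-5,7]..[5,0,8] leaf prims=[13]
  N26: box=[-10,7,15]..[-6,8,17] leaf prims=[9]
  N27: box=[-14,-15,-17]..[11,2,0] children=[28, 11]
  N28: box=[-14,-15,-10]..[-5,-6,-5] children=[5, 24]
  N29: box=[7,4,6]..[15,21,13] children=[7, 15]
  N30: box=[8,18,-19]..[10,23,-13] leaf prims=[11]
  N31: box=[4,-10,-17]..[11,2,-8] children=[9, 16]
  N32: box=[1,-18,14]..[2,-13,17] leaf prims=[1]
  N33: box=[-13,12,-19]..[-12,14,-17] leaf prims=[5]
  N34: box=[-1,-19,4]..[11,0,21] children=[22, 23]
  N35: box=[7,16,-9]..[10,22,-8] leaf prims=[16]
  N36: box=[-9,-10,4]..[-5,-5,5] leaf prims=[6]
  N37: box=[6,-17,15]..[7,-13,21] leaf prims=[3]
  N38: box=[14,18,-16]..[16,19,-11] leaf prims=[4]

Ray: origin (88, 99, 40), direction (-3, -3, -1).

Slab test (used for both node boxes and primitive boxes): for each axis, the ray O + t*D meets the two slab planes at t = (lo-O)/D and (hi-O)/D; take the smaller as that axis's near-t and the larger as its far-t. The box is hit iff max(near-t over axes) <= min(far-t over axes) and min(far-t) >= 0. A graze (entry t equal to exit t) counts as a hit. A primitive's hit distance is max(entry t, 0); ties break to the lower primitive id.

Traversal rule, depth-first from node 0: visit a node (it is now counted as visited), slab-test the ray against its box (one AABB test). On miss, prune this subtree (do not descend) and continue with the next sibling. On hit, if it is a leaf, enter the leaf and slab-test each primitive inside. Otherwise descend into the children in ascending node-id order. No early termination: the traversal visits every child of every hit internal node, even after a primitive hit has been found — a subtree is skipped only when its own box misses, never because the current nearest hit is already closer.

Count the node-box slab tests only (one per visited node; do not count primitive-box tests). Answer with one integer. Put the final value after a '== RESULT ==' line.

Walk:
N0 x:[24,34] y:[76/3,118/3] z:[19,59] -> hit [76/3,34], descend [17, 20]
  N17 x:[77/3,34] y:[97/3,118/3] z:[19,57] -> hit [97/3,34], descend [2, 27]
    N2 x:[77/3,97/3] y:[33,118/3] z:[19,36] -> miss, prune
    N27 x:[77/3,34] y:[97/3,38] z:[40,57] -> miss, prune
  N20 x:[24,101/3] y:[76/3,32] z:[23,59] -> hit [76/3,32], descend [3, 10]
    N3 x:[73/3,98/3] y:[26,32] z:[23,38] -> hit [26,32], descend [1, 4]
      N1 x:[73/3,94/3] y:[26,32] z:[26,34] -> hit [26,94/3], descend [6, 29]
        N6 x:[89/3,94/3] y:[31,32] z:[26,31] -> hit [31,31] leaf, test {P7@t=31}
        N29 x:[73/3,27] y:[26,95/3] z:[27,34] -> hit [27,27], descend [7, 15]
          N7 x:[77/3,27] y:[91/3,95/3] z:[27,28] -> miss, prune
          N15 x:[73/3,76/3] y:[26,83/3] z:[32,34] -> miss, prune
      N4 x:[30,98/3] y:[80/3,92/3] z:[23,38] -> hit [30,92/3], descend [12, 26]
        N12 x:[30,95/3] y:[80/3,83/3] z:[34,38] -> miss, prune
        N26 x:[94/3,98/3] y:[91/3,92/3] z:[23,25] -> miss, prune
    N10 x:[24,101/3] y:[76/3,29] z:[48,59] -> miss, prune

15 AABB tests over nodes [0, 17, 2, 27, 20, 3, 1, 6, 29, 7, 15, 4, 12, 26, 10]; 1 leaf entered; closest P7.

== RESULT ==
15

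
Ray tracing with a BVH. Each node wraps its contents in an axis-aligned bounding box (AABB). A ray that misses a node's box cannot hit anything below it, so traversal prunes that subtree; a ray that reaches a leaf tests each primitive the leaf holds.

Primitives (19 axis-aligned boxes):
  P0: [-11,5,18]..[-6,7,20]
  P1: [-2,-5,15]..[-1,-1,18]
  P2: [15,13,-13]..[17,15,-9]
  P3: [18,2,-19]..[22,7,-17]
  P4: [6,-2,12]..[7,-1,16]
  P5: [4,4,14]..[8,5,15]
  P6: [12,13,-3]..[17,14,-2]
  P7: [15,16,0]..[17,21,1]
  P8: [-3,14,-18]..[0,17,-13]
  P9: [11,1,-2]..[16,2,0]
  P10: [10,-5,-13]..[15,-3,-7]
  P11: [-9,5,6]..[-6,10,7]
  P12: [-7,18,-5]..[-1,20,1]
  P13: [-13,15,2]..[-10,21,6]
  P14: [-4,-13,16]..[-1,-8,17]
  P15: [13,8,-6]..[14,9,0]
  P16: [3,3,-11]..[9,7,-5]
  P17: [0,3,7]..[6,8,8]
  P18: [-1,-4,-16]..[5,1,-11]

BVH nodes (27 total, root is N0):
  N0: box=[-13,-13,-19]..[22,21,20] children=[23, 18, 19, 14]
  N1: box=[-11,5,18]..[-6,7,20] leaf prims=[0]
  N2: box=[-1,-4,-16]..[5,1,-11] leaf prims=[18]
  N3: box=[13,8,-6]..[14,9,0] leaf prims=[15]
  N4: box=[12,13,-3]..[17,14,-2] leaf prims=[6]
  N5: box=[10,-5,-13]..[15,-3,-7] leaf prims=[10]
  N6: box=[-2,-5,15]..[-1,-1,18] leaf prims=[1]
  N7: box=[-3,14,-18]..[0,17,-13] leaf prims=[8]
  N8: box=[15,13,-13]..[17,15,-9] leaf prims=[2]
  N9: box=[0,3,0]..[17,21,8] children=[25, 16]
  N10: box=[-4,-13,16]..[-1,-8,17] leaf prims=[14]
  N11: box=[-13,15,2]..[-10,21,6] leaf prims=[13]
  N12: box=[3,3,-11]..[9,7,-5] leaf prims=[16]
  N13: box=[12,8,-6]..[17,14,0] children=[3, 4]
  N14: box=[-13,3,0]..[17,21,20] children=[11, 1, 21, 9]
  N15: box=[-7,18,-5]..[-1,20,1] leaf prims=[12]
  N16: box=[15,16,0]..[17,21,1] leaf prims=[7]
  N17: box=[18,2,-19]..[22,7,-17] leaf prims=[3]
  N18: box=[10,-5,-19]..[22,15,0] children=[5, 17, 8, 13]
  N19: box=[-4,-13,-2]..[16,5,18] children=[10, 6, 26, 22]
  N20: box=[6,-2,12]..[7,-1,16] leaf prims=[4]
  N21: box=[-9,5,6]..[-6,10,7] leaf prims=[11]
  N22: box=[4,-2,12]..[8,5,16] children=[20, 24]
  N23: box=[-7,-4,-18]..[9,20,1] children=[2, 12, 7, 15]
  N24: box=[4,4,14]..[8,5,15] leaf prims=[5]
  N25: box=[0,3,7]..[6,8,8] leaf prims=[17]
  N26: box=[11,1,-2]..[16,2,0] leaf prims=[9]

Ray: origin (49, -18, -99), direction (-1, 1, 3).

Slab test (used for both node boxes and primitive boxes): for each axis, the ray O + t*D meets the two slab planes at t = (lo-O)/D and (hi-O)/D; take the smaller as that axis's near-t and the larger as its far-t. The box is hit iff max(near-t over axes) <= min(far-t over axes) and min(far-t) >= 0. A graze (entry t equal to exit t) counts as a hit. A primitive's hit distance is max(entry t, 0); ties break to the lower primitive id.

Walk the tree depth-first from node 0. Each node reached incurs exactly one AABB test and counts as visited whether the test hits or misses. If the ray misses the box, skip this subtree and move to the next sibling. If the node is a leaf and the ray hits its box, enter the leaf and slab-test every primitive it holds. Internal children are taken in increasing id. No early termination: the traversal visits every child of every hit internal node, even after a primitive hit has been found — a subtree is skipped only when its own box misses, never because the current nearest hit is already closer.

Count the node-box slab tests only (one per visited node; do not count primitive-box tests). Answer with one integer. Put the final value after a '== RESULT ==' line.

Traverse from the root:
N0 x:[27,62] y:[5,39] z:[80/3,119/3] -> hit [27,39], descend [14, 18, 19, 23]
  N14 x:[32,62] y:[21,39] z:[33,119/3] -> hit [33,39], descend [1, 9, 11, 21]
    N1 x:[55,60] y:[23,25] z:[39,119/3] -> miss, prune
    N9 x:[32,49] y:[21,39] z:[33,107/3] -> hit [33,107/3], descend [16, 25]
      N16 x:[32,34] y:[34,39] z:[33,100/3] -> miss, prune
      N25 x:[43,49] y:[21,26] z:[106/3,107/3] -> miss, prune
    N11 x:[59,62] y:[33,39] z:[101/3,35] -> miss, prune
    N21 x:[55,58] y:[23,28] z:[35,106/3] -> miss, prune
  N18 x:[27,39] y:[13,33] z:[80/3,33] -> hit [27,33], descend [5, 8, 13, 17]
    N5 x:[34,39] y:[13,15] z:[86/3,92/3] -> miss, prune
    N8 x:[32,34] y:[31,33] z:[86/3,30] -> miss, prune
    N13 x:[32,37] y:[26,32] z:[31,33] -> hit [32,32], descend [3, 4]
      N3 x:[35,36] y:[26,27] z:[31,33] -> miss, prune
      N4 x:[32,37] y:[31,32] z:[32,97/3] -> hit [32,32] leaf, test {P6@t=32}
    N17 x:[27,31] y:[20,25] z:[80/3,82/3] -> miss, prune
  N19 x:[33,53] y:[5,23] z:[97/3,39] -> miss, prune
  N23 x:[40,56] y:[14,38] z:[27,100/3] -> miss, prune

order=[0, 14, 1, 9, 16, 25, 11, 21, 18, 5, 8, 13, 3, 4, 17, 19, 23]  |boxes|=17  |leaves|=1  hit=P6

== RESULT ==
17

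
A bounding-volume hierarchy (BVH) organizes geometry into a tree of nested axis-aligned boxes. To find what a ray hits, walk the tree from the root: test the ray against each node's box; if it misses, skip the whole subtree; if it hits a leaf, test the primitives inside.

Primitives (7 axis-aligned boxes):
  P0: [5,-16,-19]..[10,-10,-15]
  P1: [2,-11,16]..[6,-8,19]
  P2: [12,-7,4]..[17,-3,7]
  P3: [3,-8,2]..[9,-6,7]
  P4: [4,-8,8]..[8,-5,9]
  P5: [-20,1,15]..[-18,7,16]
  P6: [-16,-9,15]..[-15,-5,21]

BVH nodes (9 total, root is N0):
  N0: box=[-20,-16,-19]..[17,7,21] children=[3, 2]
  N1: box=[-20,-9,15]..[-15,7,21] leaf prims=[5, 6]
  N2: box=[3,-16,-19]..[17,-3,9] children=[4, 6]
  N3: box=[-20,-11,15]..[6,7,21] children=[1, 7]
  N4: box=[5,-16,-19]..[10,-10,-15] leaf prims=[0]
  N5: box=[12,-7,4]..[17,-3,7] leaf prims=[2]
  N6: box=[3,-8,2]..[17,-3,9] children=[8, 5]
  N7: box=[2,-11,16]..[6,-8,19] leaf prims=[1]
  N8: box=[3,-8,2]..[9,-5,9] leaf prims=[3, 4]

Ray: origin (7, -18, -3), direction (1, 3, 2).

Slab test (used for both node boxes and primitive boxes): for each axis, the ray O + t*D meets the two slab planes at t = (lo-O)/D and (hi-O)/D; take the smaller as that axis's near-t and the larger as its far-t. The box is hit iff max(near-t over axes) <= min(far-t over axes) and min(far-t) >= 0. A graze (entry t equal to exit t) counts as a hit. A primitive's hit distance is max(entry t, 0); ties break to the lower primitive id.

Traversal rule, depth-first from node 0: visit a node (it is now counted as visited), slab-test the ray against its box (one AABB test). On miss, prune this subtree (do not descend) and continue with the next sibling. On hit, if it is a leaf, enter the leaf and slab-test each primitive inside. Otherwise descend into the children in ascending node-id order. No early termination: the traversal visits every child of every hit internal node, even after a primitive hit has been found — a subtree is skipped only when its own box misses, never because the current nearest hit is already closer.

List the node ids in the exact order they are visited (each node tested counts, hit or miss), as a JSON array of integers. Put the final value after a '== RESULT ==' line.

Walk:
N0 x:[-27,10] y:[2/3,25/3] z:[-8,12] -> hit [2/3,25/3], descend [2, 3]
  N2 x:[-4,10] y:[2/3,5] z:[-8,6] -> hit [2/3,5], descend [4, 6]
    N4 x:[-2,3] y:[2/3,8/3] z:[-8,-6] -> miss, prune
    N6 x:[-4,10] y:[10/3,5] z:[5/2,6] -> hit [10/3,5], descend [5, 8]
      N5 x:[5,10] y:[11/3,5] z:[7/2,5] -> hit [5,5] leaf, test {P2@t=5}
      N8 x:[-4,2] y:[10/3,13/3] z:[5/2,6] -> miss, prune
  N3 x:[-27,-1] y:[7/3,25/3] z:[9,12] -> miss, prune

order=[0, 2, 4, 6, 5, 8, 3]  |boxes|=7  |leaves|=1  hit=P2

== RESULT ==
[0, 2, 4, 6, 5, 8, 3]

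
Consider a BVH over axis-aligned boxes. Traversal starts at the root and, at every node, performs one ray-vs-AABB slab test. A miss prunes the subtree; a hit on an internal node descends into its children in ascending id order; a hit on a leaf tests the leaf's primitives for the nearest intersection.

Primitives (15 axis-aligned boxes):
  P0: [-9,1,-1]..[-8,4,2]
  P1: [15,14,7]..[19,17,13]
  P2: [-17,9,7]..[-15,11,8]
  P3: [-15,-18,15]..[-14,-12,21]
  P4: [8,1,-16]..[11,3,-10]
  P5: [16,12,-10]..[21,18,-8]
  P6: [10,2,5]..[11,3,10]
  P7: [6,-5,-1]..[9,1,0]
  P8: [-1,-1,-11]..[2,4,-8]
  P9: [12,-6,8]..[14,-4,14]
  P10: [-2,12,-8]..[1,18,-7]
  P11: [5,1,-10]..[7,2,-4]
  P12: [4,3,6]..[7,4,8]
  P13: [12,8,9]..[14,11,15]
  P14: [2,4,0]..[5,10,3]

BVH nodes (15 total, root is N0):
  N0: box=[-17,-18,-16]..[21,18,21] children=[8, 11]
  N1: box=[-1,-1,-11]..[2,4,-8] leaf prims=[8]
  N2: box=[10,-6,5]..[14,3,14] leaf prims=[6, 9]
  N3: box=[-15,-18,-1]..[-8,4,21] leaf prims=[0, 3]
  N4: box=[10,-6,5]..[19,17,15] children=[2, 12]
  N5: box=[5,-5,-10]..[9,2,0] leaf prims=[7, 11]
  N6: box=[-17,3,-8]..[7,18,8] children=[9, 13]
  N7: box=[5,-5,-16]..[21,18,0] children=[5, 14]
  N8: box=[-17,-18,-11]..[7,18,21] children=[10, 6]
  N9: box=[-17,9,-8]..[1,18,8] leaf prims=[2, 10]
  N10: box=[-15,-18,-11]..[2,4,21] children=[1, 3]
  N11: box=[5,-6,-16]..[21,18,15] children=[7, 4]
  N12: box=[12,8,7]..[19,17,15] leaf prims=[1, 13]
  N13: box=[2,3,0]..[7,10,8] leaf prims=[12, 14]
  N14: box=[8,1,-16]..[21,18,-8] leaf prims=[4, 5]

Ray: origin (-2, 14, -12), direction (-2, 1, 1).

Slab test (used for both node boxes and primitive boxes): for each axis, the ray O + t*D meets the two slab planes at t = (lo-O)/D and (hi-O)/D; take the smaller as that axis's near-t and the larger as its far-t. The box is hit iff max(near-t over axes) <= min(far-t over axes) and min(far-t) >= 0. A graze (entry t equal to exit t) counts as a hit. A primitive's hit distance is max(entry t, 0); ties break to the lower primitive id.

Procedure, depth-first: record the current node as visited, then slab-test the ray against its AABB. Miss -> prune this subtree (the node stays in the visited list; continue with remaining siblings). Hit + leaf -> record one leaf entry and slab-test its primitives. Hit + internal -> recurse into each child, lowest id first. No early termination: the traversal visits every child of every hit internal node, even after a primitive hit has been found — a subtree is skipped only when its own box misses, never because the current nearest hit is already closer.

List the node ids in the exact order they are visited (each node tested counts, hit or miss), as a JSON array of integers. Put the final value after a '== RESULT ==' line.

Trace the traversal:
N0 x:[-23/2,15/2] y:[-32,4] z:[-4,33] -> hit [-4,4], descend [8, 11]
  N8 x:[-9/2,15/2] y:[-32,4] z:[1,33] -> hit [1,4], descend [6, 10]
    N6 x:[-9/2,15/2] y:[-11,4] z:[4,20] -> hit [4,4], descend [9, 13]
      N9 x:[-3/2,15/2] y:[-5,4] z:[4,20] -> hit [4,4] leaf, test {P2(miss), P10(miss)}
      N13 x:[-9/2,-2] y:[-11,-4] z:[12,20] -> miss, prune
    N10 x:[-2,13/2] y:[-32,-10] z:[1,33] -> miss, prune
  N11 x:[-23/2,-7/2] y:[-20,4] z:[-4,27] -> miss, prune

order=[0, 8, 6, 9, 13, 10, 11]  |boxes|=7  |leaves|=1  hit=miss

== RESULT ==
[0, 8, 6, 9, 13, 10, 11]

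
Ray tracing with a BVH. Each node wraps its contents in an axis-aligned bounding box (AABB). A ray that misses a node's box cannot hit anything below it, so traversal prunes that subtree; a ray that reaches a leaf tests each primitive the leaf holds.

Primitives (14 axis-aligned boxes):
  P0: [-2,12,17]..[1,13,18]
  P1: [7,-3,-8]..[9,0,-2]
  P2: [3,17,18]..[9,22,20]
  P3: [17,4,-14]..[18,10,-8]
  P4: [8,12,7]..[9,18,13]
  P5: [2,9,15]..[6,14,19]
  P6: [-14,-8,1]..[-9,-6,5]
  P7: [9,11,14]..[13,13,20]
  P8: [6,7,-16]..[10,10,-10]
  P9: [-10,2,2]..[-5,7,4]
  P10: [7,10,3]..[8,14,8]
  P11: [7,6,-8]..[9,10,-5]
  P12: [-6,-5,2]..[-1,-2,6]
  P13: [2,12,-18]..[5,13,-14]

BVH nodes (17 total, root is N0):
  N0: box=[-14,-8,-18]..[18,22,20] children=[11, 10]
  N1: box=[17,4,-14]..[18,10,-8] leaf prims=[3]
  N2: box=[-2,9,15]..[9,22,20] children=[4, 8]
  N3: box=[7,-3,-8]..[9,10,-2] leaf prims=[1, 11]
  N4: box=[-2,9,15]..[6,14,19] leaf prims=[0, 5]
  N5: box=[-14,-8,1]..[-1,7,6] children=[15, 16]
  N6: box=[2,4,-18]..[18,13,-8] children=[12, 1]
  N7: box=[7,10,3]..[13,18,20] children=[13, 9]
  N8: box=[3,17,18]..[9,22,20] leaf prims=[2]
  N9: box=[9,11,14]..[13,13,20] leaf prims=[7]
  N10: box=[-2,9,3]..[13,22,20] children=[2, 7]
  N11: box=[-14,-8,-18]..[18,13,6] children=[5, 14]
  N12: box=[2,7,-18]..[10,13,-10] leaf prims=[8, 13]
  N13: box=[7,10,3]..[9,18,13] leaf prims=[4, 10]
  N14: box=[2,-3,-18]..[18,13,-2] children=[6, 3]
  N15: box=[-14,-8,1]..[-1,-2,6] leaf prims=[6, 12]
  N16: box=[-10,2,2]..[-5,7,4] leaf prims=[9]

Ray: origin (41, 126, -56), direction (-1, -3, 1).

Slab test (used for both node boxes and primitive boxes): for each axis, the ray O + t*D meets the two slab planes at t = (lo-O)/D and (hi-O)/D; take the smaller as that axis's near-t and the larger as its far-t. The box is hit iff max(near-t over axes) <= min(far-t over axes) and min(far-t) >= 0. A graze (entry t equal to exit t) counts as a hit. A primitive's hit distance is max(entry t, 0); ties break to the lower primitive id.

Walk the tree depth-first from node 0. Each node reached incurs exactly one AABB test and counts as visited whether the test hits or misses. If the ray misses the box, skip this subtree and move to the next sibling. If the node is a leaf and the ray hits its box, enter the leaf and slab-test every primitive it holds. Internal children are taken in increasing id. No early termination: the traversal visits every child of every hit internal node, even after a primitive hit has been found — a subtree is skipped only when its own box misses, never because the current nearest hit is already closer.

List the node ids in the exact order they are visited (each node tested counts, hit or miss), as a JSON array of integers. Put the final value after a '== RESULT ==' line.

Trace the traversal:
N0 x:[23,55] y:[104/3,134/3] z:[38,76] -> hit [38,134/3], descend [10, 11]
  N10 x:[28,43] y:[104/3,39] z:[59,76] -> miss, prune
  N11 x:[23,55] y:[113/3,134/3] z:[38,62] -> hit [38,134/3], descend [5, 14]
    N5 x:[42,55] y:[119/3,134/3] z:[57,62] -> miss, prune
    N14 x:[23,39] y:[113/3,43] z:[38,54] -> hit [38,39], descend [3, 6]
      N3 x:[32,34] y:[116/3,43] z:[48,54] -> miss, prune
      N6 x:[23,39] y:[113/3,122/3] z:[38,48] -> hit [38,39], descend [1, 12]
        N1 x:[23,24] y:[116/3,122/3] z:[42,48] -> miss, prune
        N12 x:[31,39] y:[113/3,119/3] z:[38,46] -> hit [38,39] leaf, test {P8(miss), P13@t=38}

order=[0, 10, 11, 5, 14, 3, 6, 1, 12]  |boxes|=9  |leaves|=1  hit=P13

== RESULT ==
[0, 10, 11, 5, 14, 3, 6, 1, 12]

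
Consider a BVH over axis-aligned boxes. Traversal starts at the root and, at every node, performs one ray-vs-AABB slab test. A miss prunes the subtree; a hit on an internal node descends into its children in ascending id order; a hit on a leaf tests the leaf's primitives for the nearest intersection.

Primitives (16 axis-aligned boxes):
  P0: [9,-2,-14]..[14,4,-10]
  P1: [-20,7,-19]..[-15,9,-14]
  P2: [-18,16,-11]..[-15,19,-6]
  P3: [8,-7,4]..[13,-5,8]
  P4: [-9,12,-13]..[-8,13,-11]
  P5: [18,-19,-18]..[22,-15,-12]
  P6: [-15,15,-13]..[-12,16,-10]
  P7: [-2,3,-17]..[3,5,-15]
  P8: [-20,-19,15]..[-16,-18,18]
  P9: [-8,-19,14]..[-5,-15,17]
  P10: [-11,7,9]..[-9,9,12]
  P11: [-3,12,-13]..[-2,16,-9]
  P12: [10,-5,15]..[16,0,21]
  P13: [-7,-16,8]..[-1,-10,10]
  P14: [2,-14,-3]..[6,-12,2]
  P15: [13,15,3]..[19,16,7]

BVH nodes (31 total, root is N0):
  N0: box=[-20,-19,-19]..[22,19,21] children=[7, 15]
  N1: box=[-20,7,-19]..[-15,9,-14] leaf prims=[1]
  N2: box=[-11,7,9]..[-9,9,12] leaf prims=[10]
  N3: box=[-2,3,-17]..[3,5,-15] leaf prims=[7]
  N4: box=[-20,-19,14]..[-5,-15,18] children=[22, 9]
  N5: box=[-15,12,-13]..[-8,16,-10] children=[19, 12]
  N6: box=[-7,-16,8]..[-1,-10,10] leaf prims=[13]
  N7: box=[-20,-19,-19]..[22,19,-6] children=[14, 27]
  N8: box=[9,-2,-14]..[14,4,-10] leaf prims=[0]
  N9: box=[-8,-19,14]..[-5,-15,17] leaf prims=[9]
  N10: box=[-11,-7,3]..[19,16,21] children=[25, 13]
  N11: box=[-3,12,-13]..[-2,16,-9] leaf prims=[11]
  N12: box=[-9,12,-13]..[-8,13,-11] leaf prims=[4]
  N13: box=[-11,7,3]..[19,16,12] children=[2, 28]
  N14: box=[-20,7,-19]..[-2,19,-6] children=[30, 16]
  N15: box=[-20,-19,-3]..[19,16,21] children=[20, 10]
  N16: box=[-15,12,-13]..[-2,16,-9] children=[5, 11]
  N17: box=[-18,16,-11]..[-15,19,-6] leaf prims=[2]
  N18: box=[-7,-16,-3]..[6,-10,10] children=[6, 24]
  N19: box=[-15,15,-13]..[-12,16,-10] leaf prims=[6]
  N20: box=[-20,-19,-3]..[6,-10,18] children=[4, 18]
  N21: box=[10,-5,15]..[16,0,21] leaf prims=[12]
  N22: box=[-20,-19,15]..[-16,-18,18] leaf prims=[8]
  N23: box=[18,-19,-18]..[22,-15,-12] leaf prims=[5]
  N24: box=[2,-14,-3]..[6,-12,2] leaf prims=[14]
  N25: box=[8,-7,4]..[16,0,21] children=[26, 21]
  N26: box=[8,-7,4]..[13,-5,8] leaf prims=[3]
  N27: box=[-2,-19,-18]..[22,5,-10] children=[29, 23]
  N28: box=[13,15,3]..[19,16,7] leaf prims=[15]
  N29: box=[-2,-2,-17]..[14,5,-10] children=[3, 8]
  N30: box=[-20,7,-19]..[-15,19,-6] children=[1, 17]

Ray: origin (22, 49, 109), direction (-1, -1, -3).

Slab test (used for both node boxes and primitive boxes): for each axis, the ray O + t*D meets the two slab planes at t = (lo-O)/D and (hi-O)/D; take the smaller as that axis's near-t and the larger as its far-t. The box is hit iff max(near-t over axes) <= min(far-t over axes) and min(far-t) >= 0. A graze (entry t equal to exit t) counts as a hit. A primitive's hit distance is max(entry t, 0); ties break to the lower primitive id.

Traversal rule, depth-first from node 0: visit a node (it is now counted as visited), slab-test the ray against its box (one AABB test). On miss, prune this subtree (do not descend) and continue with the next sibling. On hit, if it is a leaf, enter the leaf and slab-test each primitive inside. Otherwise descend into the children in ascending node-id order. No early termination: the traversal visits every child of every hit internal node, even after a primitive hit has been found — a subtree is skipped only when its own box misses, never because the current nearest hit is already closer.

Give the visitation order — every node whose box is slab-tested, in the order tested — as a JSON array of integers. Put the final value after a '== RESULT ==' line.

Trace the traversal:
N0 x:[0,42] y:[30,68] z:[88/3,128/3] -> hit [30,42], descend [7, 15]
  N7 x:[0,42] y:[30,68] z:[115/3,128/3] -> hit [115/3,42], descend [14, 27]
    N14 x:[24,42] y:[30,42] z:[115/3,128/3] -> hit [115/3,42], descend [16, 30]
      N16 x:[24,37] y:[33,37] z:[118/3,122/3] -> miss, prune
      N30 x:[37,42] y:[30,42] z:[115/3,128/3] -> hit [115/3,42], descend [1, 17]
        N1 x:[37,42] y:[40,42] z:[41,128/3] -> hit [41,42] leaf, test {P1@t=41}
        N17 x:[37,40] y:[30,33] z:[115/3,40] -> miss, prune
    N27 x:[0,24] y:[44,68] z:[119/3,127/3] -> miss, prune
  N15 x:[3,42] y:[33,68] z:[88/3,112/3] -> hit [33,112/3], descend [10, 20]
    N10 x:[3,33] y:[33,56] z:[88/3,106/3] -> hit [33,33], descend [13, 25]
      N13 x:[3,33] y:[33,42] z:[97/3,106/3] -> hit [33,33], descend [2, 28]
        N2 x:[31,33] y:[40,42] z:[97/3,100/3] -> miss, prune
        N28 x:[3,9] y:[33,34] z:[34,106/3] -> miss, prune
      N25 x:[6,14] y:[49,56] z:[88/3,35] -> miss, prune
    N20 x:[16,42] y:[59,68] z:[91/3,112/3] -> miss, prune

15 AABB tests over nodes [0, 7, 14, 16, 30, 1, 17, 27, 15, 10, 13, 2, 28, 25, 20]; 1 leaf entered; closest P1.

== RESULT ==
[0, 7, 14, 16, 30, 1, 17, 27, 15, 10, 13, 2, 28, 25, 20]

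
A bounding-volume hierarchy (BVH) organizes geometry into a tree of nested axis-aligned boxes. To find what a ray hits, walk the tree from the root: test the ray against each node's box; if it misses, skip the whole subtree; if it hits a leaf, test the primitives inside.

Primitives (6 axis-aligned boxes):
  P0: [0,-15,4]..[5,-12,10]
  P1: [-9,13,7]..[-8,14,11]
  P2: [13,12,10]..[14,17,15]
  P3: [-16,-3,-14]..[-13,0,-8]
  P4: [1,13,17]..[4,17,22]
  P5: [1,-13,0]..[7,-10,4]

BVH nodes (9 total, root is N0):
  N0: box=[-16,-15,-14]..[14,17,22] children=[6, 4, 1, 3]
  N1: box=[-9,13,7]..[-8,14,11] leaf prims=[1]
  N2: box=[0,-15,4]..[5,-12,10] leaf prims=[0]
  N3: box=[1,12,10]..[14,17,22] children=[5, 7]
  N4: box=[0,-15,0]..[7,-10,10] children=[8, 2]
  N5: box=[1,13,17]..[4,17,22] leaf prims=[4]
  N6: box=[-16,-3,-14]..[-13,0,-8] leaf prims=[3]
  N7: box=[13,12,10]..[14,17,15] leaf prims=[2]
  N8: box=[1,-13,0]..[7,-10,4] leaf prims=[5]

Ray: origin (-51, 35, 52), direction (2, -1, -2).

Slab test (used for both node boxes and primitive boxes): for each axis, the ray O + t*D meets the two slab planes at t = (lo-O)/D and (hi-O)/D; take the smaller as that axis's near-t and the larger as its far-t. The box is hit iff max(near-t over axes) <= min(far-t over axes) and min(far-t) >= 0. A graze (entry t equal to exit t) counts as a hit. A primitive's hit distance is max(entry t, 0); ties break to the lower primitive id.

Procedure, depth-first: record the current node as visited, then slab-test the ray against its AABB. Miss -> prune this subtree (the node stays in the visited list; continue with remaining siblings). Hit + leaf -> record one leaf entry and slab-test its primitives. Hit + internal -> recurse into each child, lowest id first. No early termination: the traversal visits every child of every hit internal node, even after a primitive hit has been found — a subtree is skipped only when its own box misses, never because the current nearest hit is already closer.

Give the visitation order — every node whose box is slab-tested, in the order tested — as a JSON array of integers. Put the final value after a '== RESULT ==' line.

Walk:
N0 x:[35/2,65/2] y:[18,50] z:[15,33] -> hit [18,65/2], descend [1, 3, 4, 6]
  N1 x:[21,43/2] y:[21,22] z:[41/2,45/2] -> hit [21,43/2] leaf, test {P1@t=21}
  N3 x:[26,65/2] y:[18,23] z:[15,21] -> miss, prune
  N4 x:[51/2,29] y:[45,50] z:[21,26] -> miss, prune
  N6 x:[35/2,19] y:[35,38] z:[30,33] -> miss, prune

order=[0, 1, 3, 4, 6]  |boxes|=5  |leaves|=1  hit=P1

== RESULT ==
[0, 1, 3, 4, 6]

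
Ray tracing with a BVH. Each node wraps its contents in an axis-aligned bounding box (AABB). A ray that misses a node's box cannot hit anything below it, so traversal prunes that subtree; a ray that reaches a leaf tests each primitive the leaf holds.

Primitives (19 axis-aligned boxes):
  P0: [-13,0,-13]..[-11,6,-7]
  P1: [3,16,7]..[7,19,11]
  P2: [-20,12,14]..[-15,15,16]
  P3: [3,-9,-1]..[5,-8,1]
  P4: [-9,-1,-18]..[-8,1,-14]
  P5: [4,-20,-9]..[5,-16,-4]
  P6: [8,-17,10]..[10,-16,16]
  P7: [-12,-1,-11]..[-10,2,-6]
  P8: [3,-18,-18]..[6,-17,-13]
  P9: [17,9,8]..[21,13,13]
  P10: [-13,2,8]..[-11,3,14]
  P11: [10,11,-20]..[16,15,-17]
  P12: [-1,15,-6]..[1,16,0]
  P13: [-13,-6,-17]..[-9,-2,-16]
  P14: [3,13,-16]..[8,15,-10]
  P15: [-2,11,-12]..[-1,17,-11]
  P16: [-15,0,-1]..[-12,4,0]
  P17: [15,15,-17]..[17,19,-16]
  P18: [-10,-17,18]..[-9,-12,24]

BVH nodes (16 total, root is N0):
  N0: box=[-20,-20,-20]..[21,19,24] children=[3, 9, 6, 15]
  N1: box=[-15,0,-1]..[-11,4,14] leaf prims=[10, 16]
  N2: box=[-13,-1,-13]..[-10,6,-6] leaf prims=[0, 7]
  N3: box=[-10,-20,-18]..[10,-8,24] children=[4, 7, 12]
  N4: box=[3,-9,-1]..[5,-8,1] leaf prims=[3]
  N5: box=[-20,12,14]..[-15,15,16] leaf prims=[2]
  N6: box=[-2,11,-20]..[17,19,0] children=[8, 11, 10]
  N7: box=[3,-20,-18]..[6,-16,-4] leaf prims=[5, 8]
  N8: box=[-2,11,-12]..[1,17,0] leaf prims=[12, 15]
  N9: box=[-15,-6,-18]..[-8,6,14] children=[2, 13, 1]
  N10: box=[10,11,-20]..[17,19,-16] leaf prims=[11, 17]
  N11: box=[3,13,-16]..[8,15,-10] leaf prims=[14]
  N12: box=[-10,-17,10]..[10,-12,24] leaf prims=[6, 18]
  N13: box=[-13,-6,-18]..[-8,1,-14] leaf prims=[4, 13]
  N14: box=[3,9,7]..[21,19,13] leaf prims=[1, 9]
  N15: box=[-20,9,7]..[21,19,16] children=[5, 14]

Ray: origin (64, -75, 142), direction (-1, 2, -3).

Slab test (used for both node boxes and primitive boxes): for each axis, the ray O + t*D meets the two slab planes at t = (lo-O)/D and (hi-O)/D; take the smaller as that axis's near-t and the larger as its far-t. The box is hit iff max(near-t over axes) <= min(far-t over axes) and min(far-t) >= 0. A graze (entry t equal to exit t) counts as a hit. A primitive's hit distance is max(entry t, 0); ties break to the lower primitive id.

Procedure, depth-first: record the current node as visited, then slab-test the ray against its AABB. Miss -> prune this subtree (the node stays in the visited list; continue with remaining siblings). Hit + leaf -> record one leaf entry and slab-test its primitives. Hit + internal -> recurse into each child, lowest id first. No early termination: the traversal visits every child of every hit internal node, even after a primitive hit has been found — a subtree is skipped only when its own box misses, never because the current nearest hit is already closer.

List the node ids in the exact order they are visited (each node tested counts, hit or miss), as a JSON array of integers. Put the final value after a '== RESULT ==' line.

Trace the traversal:
N0 x:[43,84] y:[55/2,47] z:[118/3,54] -> hit [43,47], descend [3, 6, 9, 15]
  N3 x:[54,74] y:[55/2,67/2] z:[118/3,160/3] -> miss, prune
  N6 x:[47,66] y:[43,47] z:[142/3,54] -> miss, prune
  N9 x:[72,79] y:[69/2,81/2] z:[128/3,160/3] -> miss, prune
  N15 x:[43,84] y:[42,47] z:[42,45] -> hit [43,45], descend [5, 14]
    N5 x:[79,84] y:[87/2,45] z:[42,128/3] -> miss, prune
    N14 x:[43,61] y:[42,47] z:[43,45] -> hit [43,45] leaf, test {P1(miss), P9@t=43}

Visited [0, 3, 6, 9, 15, 5, 14]. Tests: 7 box, 1 leaf. Nearest: P9.

== RESULT ==
[0, 3, 6, 9, 15, 5, 14]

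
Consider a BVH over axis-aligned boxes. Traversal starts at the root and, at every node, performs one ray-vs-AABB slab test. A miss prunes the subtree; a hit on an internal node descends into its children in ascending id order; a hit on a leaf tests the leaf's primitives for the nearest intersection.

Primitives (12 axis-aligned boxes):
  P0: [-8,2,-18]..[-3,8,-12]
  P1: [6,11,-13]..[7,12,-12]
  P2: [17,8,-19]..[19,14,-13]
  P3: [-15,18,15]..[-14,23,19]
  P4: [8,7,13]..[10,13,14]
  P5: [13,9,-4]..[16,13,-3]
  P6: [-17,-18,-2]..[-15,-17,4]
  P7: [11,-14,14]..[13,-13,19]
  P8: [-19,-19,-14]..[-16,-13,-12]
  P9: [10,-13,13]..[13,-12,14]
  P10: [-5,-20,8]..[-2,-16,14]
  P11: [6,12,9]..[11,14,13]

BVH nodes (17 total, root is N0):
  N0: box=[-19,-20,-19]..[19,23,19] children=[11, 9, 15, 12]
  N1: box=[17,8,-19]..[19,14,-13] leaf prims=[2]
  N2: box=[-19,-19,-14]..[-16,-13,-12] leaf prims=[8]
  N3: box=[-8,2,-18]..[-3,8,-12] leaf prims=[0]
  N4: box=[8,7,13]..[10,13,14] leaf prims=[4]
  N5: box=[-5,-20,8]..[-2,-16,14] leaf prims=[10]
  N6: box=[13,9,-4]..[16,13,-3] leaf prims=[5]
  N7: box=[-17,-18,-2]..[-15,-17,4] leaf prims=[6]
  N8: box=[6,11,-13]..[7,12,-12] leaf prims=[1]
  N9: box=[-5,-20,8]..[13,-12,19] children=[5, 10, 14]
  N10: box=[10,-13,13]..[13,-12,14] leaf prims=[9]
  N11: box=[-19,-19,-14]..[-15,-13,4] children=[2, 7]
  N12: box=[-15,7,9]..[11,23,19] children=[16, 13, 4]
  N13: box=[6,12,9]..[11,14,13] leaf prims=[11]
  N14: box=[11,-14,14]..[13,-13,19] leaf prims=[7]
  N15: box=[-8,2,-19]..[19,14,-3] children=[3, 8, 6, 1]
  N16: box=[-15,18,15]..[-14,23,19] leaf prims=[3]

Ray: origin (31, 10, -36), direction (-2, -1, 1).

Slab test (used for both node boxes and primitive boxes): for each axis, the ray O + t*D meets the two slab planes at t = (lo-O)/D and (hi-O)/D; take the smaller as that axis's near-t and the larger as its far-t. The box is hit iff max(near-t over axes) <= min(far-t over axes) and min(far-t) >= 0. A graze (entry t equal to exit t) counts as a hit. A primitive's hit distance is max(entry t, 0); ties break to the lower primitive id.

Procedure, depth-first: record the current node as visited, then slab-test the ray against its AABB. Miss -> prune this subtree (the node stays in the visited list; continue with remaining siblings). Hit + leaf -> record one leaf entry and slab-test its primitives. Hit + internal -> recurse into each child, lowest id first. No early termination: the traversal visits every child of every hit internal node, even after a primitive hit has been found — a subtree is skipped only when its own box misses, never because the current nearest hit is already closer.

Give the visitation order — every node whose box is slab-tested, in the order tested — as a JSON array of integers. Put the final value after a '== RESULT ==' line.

Trace the traversal:
N0 x:[6,25] y:[-13,30] z:[17,55] -> hit [17,25], descend [9, 11, 12, 15]
  N9 x:[9,18] y:[22,30] z:[44,55] -> miss, prune
  N11 x:[23,25] y:[23,29] z:[22,40] -> hit [23,25], descend [2, 7]
    N2 x:[47/2,25] y:[23,29] z:[22,24] -> hit [47/2,24] leaf, test {P8@t=47/2}
    N7 x:[23,24] y:[27,28] z:[34,40] -> miss, prune
  N12 x:[10,23] y:[-13,3] z:[45,55] -> miss, prune
  N15 x:[6,39/2] y:[-4,8] z:[17,33] -> miss, prune

order=[0, 9, 11, 2, 7, 12, 15]  |boxes|=7  |leaves|=1  hit=P8

== RESULT ==
[0, 9, 11, 2, 7, 12, 15]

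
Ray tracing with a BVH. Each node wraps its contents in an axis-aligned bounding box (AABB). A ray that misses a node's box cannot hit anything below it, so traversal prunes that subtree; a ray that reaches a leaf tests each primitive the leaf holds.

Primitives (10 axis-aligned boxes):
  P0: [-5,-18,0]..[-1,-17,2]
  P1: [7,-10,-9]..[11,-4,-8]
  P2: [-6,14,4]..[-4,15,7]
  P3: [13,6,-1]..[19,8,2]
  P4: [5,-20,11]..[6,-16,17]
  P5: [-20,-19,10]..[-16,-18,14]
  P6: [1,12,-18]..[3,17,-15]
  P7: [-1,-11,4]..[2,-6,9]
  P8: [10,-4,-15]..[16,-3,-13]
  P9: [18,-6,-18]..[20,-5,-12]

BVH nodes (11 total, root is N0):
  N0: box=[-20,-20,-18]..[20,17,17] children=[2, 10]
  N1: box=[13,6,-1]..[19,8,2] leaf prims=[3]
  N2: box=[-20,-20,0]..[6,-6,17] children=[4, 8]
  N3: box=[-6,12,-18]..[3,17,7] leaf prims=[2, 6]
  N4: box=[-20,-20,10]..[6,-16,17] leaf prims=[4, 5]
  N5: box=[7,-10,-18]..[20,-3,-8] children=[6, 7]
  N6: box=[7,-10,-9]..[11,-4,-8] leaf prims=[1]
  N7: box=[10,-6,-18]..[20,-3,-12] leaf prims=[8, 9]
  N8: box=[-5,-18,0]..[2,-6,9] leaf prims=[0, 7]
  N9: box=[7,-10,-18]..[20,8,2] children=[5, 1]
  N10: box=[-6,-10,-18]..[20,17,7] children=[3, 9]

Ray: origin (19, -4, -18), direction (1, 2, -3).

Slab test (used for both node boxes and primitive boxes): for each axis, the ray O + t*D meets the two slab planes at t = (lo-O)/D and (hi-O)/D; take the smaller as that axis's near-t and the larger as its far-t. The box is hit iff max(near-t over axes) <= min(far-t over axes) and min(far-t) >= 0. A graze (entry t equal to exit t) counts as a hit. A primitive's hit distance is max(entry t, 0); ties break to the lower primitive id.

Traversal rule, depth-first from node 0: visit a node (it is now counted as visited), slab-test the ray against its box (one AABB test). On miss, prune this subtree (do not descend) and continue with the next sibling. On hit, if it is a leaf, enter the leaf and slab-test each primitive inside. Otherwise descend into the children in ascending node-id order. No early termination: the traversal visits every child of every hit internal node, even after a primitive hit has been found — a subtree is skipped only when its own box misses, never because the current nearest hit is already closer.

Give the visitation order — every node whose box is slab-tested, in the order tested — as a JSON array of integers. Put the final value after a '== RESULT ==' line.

Traverse from the root:
N0 x:[-39,1] y:[-8,21/2] z:[-35/3,0] -> hit [-8,0], descend [2, 10]
  N2 x:[-39,-13] y:[-8,-1] z:[-35/3,-6] -> miss, prune
  N10 x:[-25,1] y:[-3,21/2] z:[-25/3,0] -> hit [-3,0], descend [3, 9]
    N3 x:[-25,-16] y:[8,21/2] z:[-25/3,0] -> miss, prune
    N9 x:[-12,1] y:[-3,6] z:[-20/3,0] -> hit [-3,0], descend [1, 5]
      N1 x:[-6,0] y:[5,6] z:[-20/3,-17/3] -> miss, prune
      N5 x:[-12,1] y:[-3,1/2] z:[-10/3,0] -> hit [-3,0], descend [6, 7]
        N6 x:[-12,-8] y:[-3,0] z:[-10/3,-3] -> miss, prune
        N7 x:[-9,1] y:[-1,1/2] z:[-2,0] -> hit [-1,0] leaf, test {P8(miss), P9(miss)}

9 AABB tests over nodes [0, 2, 10, 3, 9, 1, 5, 6, 7]; 1 leaf entered; closest miss.

== RESULT ==
[0, 2, 10, 3, 9, 1, 5, 6, 7]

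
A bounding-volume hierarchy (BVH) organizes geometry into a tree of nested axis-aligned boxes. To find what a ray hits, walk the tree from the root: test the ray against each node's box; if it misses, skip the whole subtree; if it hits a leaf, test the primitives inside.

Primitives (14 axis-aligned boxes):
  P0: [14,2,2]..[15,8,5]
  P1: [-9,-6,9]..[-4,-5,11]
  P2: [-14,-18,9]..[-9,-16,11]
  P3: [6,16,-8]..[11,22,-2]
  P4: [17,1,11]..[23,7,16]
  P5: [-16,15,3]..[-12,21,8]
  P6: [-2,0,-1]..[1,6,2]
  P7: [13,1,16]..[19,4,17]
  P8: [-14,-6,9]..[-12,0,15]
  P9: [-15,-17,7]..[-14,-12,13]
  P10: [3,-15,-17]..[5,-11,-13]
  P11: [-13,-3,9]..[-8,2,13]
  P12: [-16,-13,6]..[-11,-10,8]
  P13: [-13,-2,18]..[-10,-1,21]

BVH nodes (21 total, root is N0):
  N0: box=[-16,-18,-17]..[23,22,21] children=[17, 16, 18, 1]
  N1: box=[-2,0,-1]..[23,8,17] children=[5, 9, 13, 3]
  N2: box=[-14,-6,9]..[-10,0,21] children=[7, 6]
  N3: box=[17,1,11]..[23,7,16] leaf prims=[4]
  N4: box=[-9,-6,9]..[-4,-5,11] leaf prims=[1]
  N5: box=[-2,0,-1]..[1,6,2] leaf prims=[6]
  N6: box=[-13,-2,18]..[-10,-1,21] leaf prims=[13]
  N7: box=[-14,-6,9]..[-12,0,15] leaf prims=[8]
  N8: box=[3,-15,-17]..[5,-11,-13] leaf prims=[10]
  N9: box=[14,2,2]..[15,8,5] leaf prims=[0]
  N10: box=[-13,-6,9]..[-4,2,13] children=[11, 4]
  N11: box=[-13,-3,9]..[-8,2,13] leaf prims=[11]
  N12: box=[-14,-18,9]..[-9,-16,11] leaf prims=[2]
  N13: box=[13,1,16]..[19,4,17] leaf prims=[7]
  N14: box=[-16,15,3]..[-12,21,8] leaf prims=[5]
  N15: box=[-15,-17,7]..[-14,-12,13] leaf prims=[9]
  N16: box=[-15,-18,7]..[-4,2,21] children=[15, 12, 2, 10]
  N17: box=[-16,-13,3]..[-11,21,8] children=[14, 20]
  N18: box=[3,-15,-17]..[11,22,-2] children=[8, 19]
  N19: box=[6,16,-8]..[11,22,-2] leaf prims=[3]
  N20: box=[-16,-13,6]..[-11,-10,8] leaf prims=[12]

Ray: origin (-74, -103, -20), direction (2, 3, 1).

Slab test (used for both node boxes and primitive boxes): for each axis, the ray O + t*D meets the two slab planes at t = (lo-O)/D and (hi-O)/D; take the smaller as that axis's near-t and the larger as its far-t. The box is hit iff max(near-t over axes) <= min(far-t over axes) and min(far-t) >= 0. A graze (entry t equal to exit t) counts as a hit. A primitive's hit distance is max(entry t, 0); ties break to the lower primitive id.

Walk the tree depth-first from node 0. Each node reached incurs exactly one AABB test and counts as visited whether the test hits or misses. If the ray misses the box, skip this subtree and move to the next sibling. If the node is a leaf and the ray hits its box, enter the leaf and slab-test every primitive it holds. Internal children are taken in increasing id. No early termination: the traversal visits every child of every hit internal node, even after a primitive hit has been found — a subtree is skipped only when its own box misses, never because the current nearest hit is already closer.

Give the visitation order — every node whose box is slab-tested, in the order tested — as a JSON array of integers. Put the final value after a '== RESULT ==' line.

Walk:
N0 x:[29,97/2] y:[85/3,125/3] z:[3,41] -> hit [29,41], descend [1, 16, 17, 18]
  N1 x:[36,97/2] y:[103/3,37] z:[19,37] -> hit [36,37], descend [3, 5, 9, 13]
    N3 x:[91/2,97/2] y:[104/3,110/3] z:[31,36] -> miss, prune
    N5 x:[36,75/2] y:[103/3,109/3] z:[19,22] -> miss, prune
    N9 x:[44,89/2] y:[35,37] z:[22,25] -> miss, prune
    N13 x:[87/2,93/2] y:[104/3,107/3] z:[36,37] -> miss, prune
  N16 x:[59/2,35] y:[85/3,35] z:[27,41] -> hit [59/2,35], descend [2, 10, 12, 15]
    N2 x:[30,32] y:[97/3,103/3] z:[29,41] -> miss, prune
    N10 x:[61/2,35] y:[97/3,35] z:[29,33] -> hit [97/3,33], descend [4, 11]
      N4 x:[65/2,35] y:[97/3,98/3] z:[29,31] -> miss, prune
      N11 x:[61/2,33] y:[100/3,35] z:[29,33] -> miss, prune
    N12 x:[30,65/2] y:[85/3,29] z:[29,31] -> miss, prune
    N15 x:[59/2,30] y:[86/3,91/3] z:[27,33] -> hit [59/2,30] leaf, test {P9@t=59/2}
  N17 x:[29,63/2] y:[30,124/3] z:[23,28] -> miss, prune
  N18 x:[77/2,85/2] y:[88/3,125/3] z:[3,18] -> miss, prune

Summary -> nodes [0, 1, 3, 5, 9, 13, 16, 2, 10, 4, 11, 12, 15, 17, 18]; box-tests=15; leaf-entries=1; first=P9

== RESULT ==
[0, 1, 3, 5, 9, 13, 16, 2, 10, 4, 11, 12, 15, 17, 18]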